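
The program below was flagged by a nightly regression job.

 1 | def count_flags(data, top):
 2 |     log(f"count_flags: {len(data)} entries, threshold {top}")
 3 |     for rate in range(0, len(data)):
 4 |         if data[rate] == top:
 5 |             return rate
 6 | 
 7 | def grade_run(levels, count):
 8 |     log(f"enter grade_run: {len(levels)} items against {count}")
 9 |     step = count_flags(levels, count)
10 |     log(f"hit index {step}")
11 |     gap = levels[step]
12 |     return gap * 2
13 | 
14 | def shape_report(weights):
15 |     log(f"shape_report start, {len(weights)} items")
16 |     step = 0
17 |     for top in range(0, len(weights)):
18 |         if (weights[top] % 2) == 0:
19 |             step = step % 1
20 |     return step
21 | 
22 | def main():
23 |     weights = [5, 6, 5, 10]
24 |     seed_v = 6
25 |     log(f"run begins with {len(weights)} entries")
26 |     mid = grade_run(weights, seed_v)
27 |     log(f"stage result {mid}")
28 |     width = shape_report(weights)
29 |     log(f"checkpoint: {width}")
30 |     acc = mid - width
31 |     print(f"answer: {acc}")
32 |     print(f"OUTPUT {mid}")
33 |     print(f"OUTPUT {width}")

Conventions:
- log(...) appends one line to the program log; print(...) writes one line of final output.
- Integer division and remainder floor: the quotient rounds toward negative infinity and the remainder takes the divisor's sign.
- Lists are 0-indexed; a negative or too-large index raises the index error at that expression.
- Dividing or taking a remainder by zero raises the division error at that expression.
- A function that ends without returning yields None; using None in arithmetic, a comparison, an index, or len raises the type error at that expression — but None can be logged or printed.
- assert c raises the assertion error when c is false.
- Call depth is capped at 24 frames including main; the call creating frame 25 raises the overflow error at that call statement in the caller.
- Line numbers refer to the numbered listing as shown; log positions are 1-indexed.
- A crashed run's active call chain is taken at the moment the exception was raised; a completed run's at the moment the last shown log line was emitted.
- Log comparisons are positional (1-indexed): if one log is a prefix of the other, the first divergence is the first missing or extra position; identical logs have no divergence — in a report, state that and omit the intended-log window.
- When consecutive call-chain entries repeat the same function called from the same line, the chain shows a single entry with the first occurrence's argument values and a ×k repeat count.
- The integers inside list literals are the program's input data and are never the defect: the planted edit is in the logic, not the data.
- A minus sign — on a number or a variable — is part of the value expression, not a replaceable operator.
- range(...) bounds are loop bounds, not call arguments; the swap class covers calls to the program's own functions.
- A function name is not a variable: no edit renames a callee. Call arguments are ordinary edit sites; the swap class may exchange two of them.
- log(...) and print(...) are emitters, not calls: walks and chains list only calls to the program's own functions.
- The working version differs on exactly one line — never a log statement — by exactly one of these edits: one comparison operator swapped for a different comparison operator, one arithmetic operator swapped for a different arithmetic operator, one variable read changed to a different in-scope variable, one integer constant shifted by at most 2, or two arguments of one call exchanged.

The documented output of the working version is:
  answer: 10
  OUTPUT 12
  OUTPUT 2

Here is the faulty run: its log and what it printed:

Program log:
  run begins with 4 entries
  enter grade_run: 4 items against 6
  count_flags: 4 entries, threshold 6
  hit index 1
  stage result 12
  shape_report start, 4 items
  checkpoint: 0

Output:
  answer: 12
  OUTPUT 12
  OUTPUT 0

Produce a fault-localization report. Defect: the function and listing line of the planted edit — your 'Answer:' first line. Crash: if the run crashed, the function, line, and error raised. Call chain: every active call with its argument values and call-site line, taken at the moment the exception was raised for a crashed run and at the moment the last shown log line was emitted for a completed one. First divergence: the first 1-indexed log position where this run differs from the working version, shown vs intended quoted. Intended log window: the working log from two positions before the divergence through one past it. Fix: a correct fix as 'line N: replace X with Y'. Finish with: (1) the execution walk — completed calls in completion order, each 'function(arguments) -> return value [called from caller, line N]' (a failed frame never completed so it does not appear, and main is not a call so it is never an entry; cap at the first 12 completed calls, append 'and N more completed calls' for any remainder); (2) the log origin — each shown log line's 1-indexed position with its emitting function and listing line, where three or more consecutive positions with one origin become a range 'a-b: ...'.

Answer: the defect is in shape_report at line 19.
Core observation: The earliest visible damage is log position 7 — 'checkpoint: 0' rather than the intended 'checkpoint: 2'.
Call chain: main.
First divergence: position 7; shown 'checkpoint: 0' vs intended 'checkpoint: 2'.
Intended log window:
  5: stage result 12
  6: shape_report start, 4 items
  7: checkpoint: 2
Execution walk:
  count_flags([5, 6, 5, 10], 6) -> 1  [called from grade_run, line 9]
  grade_run([5, 6, 5, 10], 6) -> 12  [called from main, line 26]
  shape_report([5, 6, 5, 10]) -> 0  [called from main, line 28]
Origin of each log line:
  1: from main, line 25
  2: from grade_run, line 8
  3: from count_flags, line 2
  4: from grade_run, line 10
  5: from main, line 27
  6: from shape_report, line 15
  7: from main, line 29
A correct fix: line 19: replace `%` with `+`.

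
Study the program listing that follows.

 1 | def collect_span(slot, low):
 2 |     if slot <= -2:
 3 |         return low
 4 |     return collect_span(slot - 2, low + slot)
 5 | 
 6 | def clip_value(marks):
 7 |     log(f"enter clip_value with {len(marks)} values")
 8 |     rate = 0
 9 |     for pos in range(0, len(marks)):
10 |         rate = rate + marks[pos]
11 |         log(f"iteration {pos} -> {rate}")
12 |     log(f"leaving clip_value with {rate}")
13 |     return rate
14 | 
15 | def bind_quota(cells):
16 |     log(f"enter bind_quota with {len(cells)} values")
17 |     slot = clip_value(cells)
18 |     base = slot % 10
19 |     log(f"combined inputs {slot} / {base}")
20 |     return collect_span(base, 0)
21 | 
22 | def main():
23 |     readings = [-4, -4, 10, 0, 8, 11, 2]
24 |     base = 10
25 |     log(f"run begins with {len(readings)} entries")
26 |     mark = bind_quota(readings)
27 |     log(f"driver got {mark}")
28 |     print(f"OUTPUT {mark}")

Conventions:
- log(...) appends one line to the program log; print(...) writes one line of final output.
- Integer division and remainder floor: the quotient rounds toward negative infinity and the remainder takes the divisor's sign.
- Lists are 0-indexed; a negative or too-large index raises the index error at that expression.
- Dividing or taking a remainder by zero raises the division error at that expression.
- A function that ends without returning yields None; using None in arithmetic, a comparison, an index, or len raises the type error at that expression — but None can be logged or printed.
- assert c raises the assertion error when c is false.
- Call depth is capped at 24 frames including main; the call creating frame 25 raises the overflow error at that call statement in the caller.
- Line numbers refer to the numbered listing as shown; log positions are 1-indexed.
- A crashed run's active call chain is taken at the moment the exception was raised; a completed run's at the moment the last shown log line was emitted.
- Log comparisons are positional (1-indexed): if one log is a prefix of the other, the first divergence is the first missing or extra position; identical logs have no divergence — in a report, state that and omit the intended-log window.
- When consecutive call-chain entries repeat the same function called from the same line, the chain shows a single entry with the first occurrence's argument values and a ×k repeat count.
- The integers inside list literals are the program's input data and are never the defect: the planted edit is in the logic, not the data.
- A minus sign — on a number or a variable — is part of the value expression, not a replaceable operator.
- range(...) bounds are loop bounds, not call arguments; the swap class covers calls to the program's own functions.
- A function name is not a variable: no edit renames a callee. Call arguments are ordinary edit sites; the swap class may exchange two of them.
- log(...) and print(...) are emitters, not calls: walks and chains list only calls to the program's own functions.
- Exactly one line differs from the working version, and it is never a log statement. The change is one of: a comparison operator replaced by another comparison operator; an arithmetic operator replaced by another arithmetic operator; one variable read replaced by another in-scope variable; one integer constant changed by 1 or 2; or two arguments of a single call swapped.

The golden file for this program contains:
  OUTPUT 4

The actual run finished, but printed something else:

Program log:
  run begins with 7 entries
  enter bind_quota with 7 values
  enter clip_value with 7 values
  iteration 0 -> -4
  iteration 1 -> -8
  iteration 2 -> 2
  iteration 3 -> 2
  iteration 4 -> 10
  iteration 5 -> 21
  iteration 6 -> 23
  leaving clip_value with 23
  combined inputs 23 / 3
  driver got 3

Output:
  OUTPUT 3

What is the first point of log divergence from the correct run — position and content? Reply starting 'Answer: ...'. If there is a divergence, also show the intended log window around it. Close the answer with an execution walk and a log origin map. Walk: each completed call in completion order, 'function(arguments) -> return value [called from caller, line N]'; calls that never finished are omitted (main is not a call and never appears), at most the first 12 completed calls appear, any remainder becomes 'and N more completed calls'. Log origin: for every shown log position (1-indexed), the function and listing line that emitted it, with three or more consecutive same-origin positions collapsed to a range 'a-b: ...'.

Answer: position 13 — shown 'driver got 3', intended 'driver got 4'.
Intended log window:
  11: leaving clip_value with 23
  12: combined inputs 23 / 3
  13: driver got 4
Execution walk:
  clip_value([-4, -4, 10, 0, 8, 11, 2]) -> 23  [called from bind_quota, line 17]
  collect_span(-3, 3) -> 3  [called from collect_span, line 4]
  collect_span(-1, 4) -> 3  [called from collect_span, line 4]
  collect_span(1, 3) -> 3  [called from collect_span, line 4]
  collect_span(3, 0) -> 3  [called from bind_quota, line 20]
  bind_quota([-4, -4, 10, 0, 8, 11, 2]) -> 3  [called from main, line 26]
Origin of each log line:
  1: emitted by main (line 25)
  2: emitted by bind_quota (line 16)
  3: emitted by clip_value (line 7)
  4-10: emitted by clip_value (line 11)
  11: emitted by clip_value (line 12)
  12: emitted by bind_quota (line 19)
  13: emitted by main (line 27)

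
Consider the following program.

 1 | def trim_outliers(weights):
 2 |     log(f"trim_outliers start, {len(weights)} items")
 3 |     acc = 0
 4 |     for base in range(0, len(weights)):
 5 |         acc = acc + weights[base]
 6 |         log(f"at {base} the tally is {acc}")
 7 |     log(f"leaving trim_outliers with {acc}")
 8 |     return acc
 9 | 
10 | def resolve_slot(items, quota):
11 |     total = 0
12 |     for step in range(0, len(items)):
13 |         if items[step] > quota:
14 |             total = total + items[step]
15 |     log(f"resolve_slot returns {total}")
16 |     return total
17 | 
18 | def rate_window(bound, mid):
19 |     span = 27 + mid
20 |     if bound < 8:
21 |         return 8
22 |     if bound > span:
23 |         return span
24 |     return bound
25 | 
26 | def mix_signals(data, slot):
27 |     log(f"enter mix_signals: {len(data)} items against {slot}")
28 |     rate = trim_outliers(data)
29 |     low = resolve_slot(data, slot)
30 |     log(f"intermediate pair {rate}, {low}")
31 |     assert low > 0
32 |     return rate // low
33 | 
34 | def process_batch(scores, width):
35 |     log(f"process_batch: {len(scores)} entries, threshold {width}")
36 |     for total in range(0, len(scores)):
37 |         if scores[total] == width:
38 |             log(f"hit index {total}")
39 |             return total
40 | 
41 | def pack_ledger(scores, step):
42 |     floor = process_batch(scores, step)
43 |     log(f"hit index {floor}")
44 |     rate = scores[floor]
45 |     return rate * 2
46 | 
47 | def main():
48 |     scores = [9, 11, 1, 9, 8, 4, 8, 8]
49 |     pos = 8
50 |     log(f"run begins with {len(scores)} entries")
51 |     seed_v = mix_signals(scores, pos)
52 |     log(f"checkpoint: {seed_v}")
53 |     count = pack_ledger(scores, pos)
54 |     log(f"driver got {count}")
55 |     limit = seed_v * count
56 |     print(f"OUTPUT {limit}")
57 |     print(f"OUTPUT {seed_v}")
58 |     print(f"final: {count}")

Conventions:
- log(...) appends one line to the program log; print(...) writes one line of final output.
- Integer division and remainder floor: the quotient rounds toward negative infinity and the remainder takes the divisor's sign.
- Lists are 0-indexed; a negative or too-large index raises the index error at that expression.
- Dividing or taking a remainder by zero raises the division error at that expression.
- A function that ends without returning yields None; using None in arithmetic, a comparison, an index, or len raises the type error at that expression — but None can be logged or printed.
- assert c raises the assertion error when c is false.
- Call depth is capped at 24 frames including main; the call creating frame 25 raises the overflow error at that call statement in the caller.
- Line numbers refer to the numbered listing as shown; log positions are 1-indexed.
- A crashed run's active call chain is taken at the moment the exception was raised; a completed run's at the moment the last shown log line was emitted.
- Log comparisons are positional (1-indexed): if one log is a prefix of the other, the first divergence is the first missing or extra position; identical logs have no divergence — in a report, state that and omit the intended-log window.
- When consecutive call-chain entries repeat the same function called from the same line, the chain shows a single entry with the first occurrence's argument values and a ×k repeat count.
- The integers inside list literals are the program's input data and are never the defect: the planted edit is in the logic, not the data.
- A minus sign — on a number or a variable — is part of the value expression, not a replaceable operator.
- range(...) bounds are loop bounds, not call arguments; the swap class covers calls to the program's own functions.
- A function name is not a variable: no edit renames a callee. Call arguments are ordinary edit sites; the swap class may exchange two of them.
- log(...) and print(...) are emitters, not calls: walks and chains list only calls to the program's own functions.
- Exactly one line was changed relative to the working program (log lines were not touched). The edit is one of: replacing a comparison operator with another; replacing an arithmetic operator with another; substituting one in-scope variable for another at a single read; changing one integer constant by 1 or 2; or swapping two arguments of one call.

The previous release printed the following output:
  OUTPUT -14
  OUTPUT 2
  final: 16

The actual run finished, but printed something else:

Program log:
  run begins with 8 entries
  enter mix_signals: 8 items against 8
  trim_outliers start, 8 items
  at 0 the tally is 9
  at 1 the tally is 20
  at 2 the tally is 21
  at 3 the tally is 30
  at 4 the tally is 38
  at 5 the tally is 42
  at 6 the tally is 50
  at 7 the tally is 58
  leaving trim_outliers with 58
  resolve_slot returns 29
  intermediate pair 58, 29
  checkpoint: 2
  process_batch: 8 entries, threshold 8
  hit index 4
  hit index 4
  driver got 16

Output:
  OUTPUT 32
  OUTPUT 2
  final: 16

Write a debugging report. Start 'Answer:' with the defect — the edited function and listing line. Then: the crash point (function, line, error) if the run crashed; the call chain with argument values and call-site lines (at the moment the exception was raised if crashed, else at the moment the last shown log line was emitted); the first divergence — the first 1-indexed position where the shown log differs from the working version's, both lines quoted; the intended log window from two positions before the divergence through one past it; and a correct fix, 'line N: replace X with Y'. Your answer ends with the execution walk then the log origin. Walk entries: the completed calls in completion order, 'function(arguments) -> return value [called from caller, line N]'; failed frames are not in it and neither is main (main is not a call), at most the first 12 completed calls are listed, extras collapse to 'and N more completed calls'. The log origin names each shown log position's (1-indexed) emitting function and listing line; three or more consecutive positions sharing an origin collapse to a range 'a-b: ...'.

Answer: the defect is in main at line 55.
Core observation: Log streams are identical — the defect surfaces only in the printed output.
Call chain: main.
First divergence: none; the two logs match at every position.
Execution walk:
  trim_outliers([9, 11, 1, 9, 8, 4, 8, 8]) -> 58  [called from mix_signals, line 28]
  resolve_slot([9, 11, 1, 9, 8, 4, 8, 8], 8) -> 29  [called from mix_signals, line 29]
  mix_signals([9, 11, 1, 9, 8, 4, 8, 8], 8) -> 2  [called from main, line 51]
  process_batch([9, 11, 1, 9, 8, 4, 8, 8], 8) -> 4  [called from pack_ledger, line 42]
  pack_ledger([9, 11, 1, 9, 8, 4, 8, 8], 8) -> 16  [called from main, line 53]
Log origins:
  1: emitted by main (line 50)
  2: emitted by mix_signals (line 27)
  3: emitted by trim_outliers (line 2)
  4-11: emitted by trim_outliers (line 6)
  12: emitted by trim_outliers (line 7)
  13: emitted by resolve_slot (line 15)
  14: emitted by mix_signals (line 30)
  15: emitted by main (line 52)
  16: emitted by process_batch (line 35)
  17: emitted by process_batch (line 38)
  18: emitted by pack_ledger (line 43)
  19: emitted by main (line 54)
A correct fix: line 55: replace `*` with `-`.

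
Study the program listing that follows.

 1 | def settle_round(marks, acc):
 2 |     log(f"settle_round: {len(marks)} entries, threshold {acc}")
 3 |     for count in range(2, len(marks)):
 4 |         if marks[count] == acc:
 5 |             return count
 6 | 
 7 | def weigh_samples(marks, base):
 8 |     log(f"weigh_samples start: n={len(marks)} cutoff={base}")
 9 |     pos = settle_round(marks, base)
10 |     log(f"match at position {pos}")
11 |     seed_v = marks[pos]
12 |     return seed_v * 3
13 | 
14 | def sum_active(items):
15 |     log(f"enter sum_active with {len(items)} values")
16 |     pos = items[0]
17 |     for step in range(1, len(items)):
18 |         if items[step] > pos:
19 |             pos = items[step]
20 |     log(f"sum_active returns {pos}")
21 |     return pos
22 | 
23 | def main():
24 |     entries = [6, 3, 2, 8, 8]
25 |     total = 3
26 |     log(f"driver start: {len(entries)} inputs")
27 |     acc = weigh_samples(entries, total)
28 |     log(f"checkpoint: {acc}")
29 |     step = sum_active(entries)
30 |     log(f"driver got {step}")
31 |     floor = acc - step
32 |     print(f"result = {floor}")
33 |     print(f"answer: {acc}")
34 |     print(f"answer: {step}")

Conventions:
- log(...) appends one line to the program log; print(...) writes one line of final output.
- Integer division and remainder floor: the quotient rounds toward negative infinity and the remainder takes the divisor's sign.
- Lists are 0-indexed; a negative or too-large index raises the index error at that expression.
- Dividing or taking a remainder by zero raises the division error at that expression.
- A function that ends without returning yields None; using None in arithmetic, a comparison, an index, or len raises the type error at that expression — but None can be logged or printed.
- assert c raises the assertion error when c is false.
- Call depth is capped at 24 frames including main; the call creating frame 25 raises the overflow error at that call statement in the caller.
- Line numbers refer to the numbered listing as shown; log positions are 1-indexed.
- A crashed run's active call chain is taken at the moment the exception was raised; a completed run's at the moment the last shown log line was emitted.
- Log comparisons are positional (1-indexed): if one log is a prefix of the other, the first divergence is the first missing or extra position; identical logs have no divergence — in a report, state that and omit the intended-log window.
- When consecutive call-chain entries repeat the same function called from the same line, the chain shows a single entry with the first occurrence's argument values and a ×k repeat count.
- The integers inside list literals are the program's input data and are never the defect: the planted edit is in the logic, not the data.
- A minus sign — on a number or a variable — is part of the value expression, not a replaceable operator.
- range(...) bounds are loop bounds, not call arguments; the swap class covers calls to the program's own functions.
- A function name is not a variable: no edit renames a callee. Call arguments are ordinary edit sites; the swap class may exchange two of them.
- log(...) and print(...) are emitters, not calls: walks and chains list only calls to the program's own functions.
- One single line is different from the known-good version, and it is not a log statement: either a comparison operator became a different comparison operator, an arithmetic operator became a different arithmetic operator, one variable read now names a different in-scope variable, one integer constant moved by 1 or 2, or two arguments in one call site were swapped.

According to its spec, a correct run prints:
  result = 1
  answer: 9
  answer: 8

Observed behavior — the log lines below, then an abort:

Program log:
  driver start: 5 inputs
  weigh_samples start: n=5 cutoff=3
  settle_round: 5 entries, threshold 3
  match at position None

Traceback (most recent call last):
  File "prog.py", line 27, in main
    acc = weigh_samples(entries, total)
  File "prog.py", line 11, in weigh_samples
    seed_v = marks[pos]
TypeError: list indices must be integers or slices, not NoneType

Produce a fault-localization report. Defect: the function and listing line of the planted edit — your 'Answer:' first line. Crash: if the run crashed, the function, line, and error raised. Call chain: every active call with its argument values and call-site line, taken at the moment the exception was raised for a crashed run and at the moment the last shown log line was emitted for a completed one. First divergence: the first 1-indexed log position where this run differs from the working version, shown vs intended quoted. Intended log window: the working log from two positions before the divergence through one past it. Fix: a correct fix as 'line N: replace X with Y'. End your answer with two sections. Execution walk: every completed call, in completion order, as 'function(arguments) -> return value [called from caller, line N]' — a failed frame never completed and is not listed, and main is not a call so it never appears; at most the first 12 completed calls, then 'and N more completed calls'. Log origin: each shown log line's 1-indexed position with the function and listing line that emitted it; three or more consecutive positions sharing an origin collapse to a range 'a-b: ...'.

Answer: the defect is in settle_round at line 3.
Key observation: At log position 4 the runs split — shown 'match at position None', but the working version logs 'match at position 1'.
Crash: weigh_samples, line 11, TypeError.
Call chain: main -> weigh_samples([6, 3, 2, 8, 8], 3) (called at line 27).
First divergence: position 4 — the shown line 'match at position None' should read 'match at position 1'.
Intended log window:
  2: weigh_samples start: n=5 cutoff=3
  3: settle_round: 5 entries, threshold 3
  4: match at position 1
  5: checkpoint: 9
Execution walk:
  settle_round([6, 3, 2, 8, 8], 3) -> None  [called from weigh_samples, line 9]
Log origin:
  1: logged in main at line 26
  2: logged in weigh_samples at line 8
  3: logged in settle_round at line 2
  4: logged in weigh_samples at line 10
A correct fix: line 3: replace `2` with `0`.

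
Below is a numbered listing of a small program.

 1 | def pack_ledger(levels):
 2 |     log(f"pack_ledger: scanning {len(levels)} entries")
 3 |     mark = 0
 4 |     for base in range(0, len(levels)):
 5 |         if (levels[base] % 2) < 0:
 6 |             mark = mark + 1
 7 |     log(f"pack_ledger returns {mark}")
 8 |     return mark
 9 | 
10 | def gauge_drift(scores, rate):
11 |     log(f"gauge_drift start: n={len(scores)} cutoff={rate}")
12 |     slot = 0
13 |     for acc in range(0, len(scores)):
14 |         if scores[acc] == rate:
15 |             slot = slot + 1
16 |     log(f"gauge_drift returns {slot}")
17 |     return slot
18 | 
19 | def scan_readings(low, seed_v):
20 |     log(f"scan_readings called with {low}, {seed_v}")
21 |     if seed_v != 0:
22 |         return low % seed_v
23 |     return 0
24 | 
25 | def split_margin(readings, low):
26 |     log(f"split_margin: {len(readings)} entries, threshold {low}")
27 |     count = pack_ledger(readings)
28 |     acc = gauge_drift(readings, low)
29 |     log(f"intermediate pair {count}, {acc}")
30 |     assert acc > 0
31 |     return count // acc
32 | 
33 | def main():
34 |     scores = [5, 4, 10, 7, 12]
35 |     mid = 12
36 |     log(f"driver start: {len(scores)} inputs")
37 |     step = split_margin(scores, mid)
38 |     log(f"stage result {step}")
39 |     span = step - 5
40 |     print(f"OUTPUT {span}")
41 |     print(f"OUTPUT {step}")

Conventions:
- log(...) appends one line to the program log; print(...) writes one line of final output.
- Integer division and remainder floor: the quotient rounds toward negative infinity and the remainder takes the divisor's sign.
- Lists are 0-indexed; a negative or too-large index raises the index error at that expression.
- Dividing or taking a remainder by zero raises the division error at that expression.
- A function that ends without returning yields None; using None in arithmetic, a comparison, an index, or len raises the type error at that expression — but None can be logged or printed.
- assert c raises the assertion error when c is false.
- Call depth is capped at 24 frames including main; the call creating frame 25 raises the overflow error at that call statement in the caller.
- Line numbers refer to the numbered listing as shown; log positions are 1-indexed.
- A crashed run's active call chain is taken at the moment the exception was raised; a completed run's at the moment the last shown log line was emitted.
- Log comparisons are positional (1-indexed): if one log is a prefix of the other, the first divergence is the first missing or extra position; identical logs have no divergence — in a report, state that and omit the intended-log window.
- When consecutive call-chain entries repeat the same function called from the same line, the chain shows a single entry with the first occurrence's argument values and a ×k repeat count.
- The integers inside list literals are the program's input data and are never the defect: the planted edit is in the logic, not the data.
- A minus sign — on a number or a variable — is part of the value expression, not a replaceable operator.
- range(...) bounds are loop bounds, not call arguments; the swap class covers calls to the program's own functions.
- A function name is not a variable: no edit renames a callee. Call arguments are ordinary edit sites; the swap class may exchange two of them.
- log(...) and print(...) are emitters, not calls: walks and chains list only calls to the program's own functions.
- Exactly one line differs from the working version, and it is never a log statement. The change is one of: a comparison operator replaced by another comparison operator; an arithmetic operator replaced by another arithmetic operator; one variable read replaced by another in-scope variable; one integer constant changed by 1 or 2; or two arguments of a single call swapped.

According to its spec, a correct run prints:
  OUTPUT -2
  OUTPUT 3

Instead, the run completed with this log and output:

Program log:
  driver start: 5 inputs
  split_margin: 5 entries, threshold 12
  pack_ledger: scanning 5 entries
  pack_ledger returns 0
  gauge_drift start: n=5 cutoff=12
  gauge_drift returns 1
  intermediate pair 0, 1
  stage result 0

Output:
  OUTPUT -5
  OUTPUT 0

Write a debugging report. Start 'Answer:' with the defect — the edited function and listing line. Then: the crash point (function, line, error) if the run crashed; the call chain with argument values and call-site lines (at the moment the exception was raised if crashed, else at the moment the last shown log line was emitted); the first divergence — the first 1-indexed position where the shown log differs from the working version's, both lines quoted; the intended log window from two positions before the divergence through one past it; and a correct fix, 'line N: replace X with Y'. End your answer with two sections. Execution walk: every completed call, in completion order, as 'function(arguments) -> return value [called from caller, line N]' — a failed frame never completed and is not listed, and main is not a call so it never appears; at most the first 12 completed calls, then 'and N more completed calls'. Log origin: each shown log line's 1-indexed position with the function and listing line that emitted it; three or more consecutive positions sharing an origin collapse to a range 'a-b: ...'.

Answer: the defect is in pack_ledger at line 5.
Key observation: Everything matches until log position 4, which reads 'pack_ledger returns 0' in place of 'pack_ledger returns 3'.
Call chain: main.
First divergence: position 4 — shown 'pack_ledger returns 0', intended 'pack_ledger returns 3'.
Intended log window:
  2: split_margin: 5 entries, threshold 12
  3: pack_ledger: scanning 5 entries
  4: pack_ledger returns 3
  5: gauge_drift start: n=5 cutoff=12
Execution walk:
  pack_ledger([5, 4, 10, 7, 12]) -> 0  [called from split_margin, line 27]
  gauge_drift([5, 4, 10, 7, 12], 12) -> 1  [called from split_margin, line 28]
  split_margin([5, 4, 10, 7, 12], 12) -> 0  [called from main, line 37]
Log origin:
  1: from main, line 36
  2: from split_margin, line 26
  3: from pack_ledger, line 2
  4: from pack_ledger, line 7
  5: from gauge_drift, line 11
  6: from gauge_drift, line 16
  7: from split_margin, line 29
  8: from main, line 38
A correct fix: line 5: replace `<` with `==`.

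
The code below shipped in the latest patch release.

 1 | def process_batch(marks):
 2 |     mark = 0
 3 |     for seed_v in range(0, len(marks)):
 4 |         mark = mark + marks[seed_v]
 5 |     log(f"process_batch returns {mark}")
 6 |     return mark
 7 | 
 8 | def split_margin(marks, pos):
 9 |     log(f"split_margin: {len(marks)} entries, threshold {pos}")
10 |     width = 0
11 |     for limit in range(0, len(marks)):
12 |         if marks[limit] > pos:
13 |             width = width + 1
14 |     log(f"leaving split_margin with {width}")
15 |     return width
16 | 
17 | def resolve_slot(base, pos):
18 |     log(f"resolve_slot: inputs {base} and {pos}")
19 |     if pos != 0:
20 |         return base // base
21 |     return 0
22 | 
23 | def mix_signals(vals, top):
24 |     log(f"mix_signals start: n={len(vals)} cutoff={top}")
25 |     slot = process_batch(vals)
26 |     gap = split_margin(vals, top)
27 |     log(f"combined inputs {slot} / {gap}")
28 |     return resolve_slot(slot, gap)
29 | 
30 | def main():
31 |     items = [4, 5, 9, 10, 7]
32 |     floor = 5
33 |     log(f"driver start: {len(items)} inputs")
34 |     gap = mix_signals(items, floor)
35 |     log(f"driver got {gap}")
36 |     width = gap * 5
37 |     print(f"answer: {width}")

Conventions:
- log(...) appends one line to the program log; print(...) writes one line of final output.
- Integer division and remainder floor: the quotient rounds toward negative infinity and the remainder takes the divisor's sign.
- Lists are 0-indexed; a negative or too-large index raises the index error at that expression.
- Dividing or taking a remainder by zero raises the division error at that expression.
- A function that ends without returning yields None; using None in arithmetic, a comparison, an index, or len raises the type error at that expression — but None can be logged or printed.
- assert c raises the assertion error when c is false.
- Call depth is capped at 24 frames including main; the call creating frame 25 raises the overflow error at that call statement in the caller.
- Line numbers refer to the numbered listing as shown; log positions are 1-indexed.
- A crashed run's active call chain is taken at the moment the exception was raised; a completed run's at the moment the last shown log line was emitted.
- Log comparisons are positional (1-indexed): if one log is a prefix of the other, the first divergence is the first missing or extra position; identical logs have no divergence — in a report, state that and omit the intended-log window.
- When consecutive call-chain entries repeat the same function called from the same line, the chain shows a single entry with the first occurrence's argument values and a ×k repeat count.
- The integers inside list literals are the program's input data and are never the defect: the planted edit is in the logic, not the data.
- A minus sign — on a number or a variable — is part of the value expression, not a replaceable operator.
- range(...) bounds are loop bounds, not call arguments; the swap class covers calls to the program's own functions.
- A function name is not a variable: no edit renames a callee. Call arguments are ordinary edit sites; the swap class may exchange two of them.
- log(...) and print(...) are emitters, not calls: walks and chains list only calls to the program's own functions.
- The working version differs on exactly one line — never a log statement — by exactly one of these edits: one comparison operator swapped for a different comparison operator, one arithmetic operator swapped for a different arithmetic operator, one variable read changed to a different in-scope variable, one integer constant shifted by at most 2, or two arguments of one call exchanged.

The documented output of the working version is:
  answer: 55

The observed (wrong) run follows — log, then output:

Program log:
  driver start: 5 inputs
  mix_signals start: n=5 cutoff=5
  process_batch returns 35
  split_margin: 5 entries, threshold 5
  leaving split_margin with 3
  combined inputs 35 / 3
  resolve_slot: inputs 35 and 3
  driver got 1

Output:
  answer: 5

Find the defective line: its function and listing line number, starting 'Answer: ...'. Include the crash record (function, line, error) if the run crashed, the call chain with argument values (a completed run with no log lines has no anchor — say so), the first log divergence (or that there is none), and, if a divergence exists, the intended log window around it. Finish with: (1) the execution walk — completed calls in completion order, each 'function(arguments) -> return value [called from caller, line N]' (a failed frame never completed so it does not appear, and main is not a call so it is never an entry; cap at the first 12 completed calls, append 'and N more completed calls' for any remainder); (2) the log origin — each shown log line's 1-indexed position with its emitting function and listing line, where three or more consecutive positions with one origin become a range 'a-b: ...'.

Answer: the defect is in resolve_slot at line 20.
The tell: Everything matches until log position 8, which reads 'driver got 1' in place of 'driver got 11'.
Call chain: main.
First divergence: position 8; shown 'driver got 1' vs intended 'driver got 11'.
Intended log window:
  6: combined inputs 35 / 3
  7: resolve_slot: inputs 35 and 3
  8: driver got 11
Execution walk:
  process_batch([4, 5, 9, 10, 7]) -> 35  [called from mix_signals, line 25]
  split_margin([4, 5, 9, 10, 7], 5) -> 3  [called from mix_signals, line 26]
  resolve_slot(35, 3) -> 1  [called from mix_signals, line 28]
  mix_signals([4, 5, 9, 10, 7], 5) -> 1  [called from main, line 34]
Log line origins:
  1 — main, line 33
  2 — mix_signals, line 24
  3 — process_batch, line 5
  4 — split_margin, line 9
  5 — split_margin, line 14
  6 — mix_signals, line 27
  7 — resolve_slot, line 18
  8 — main, line 35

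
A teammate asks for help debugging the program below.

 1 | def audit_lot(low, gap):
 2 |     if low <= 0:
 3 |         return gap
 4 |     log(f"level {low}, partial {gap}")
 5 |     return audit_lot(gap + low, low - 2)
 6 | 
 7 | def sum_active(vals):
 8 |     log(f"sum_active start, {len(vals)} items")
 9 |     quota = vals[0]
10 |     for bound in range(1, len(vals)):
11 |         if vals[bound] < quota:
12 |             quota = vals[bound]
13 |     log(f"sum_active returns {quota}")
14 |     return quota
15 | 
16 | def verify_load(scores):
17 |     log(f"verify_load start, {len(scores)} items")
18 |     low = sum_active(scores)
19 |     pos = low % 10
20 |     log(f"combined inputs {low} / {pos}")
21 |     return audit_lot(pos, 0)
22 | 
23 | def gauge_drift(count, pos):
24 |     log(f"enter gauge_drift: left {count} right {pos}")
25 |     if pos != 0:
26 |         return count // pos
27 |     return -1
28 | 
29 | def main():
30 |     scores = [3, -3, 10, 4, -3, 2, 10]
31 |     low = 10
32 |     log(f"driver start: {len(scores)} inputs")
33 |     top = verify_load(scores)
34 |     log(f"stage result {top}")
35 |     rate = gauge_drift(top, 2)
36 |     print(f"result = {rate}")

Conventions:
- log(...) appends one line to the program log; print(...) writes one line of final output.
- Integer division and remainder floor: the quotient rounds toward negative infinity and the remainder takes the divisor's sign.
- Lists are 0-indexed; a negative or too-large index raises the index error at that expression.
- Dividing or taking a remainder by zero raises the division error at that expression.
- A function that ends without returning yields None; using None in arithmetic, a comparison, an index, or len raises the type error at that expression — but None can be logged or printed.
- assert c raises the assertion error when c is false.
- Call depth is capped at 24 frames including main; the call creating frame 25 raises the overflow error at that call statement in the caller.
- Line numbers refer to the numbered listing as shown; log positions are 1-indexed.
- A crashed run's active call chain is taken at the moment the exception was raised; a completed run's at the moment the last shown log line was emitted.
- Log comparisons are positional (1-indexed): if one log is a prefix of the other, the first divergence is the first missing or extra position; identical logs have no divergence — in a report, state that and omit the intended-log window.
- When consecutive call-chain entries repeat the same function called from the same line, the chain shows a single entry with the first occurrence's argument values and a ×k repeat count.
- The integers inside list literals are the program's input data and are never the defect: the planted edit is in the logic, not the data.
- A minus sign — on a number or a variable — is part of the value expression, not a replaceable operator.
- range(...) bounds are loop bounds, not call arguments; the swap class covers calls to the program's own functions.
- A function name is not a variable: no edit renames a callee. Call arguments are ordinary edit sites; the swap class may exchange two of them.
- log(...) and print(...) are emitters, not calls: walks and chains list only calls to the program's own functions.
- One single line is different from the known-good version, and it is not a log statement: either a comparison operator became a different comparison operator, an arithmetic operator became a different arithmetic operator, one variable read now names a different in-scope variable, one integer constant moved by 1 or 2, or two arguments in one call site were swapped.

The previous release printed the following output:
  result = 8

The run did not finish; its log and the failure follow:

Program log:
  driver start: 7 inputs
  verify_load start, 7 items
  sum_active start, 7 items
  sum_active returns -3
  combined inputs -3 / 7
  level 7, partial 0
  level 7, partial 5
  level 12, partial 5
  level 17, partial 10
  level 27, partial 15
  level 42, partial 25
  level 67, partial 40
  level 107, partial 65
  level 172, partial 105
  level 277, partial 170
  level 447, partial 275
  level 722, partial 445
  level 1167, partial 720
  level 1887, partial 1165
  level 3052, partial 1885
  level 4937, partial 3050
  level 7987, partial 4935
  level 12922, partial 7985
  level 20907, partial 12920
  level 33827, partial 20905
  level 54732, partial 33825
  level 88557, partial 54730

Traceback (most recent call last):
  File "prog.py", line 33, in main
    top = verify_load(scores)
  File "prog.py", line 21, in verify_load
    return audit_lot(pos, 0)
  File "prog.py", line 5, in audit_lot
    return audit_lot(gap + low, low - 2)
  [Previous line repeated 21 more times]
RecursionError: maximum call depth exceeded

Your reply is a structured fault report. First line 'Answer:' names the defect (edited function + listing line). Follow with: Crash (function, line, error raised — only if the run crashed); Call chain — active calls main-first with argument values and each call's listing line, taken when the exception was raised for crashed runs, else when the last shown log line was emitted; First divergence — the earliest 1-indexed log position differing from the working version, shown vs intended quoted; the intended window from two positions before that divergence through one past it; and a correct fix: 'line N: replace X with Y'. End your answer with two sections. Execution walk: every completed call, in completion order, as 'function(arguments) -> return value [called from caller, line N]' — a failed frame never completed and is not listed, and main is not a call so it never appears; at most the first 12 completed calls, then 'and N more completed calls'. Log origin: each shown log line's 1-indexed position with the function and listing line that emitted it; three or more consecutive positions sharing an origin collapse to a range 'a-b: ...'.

Answer: the defect is in audit_lot at line 5.
The tell: Log line 7 is where behavior first shows: 'level 7, partial 5' appears instead of 'level 5, partial 7'.
Crash: audit_lot, line 5, RecursionError.
Call chain: main -> verify_load([3, -3, 10, 4, -3, 2, 10]) (called at line 33) -> audit_lot(7, 0) (called at line 21) -> audit_lot(7, 5) (called at line 5) ×21.
First divergence: position 7 — shown 'level 7, partial 5', intended 'level 5, partial 7'.
Intended log window:
  5: combined inputs -3 / 7
  6: level 7, partial 0
  7: level 5, partial 7
  8: level 3, partial 12
Execution walk:
  sum_active([3, -3, 10, 4, -3, 2, 10]) -> -3  [called from verify_load, line 18]
Log line origins:
  1: from main, line 32
  2: from verify_load, line 17
  3: from sum_active, line 8
  4: from sum_active, line 13
  5: from verify_load, line 20
  6-27: from audit_lot, line 4
A correct fix: line 5: replace `audit_lot(gap + low, low - 2)` with `audit_lot(low - 2, gap + low)`.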